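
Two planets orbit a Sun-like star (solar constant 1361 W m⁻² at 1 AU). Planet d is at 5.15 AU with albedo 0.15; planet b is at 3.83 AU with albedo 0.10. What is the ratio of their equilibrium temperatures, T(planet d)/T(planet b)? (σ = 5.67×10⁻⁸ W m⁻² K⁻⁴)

T₁/T₂ ≈ 0.850

T_eq = [S₀(1−A)/(4σd²)]^(1/4), so T ∝ (1−A)^(1/4) / √d.
T₁ = [1361×0.85/(4×5.67×10⁻⁸×5.15²)]^(1/4) = 117.76 K.
T₂ = [1361×0.90/(4×5.67×10⁻⁸×3.83²)]^(1/4) = 138.52 K.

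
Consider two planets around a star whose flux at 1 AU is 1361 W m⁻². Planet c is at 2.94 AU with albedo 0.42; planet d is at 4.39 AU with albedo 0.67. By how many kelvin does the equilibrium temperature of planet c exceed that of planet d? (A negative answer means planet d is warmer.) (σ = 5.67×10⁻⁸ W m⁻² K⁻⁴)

T_eq = [S₀(1−A)/(4σd²)]^(1/4), so T ∝ (1−A)^(1/4) / √d.
T₁ = [1361×0.58/(4×5.67×10⁻⁸×2.94²)]^(1/4) = 141.66 K.
T₂ = [1361×0.33/(4×5.67×10⁻⁸×4.39²)]^(1/4) = 100.68 K.

ΔT ≈ 41.0 K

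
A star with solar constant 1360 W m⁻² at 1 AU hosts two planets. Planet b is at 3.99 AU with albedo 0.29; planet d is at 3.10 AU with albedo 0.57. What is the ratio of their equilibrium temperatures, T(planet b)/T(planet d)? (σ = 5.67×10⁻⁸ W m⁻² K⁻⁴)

T_eq = [S₀(1−A)/(4σd²)]^(1/4), so T ∝ (1−A)^(1/4) / √d.
T₁ = [1360×0.71/(4×5.67×10⁻⁸×3.99²)]^(1/4) = 127.88 K.
T₂ = [1360×0.43/(4×5.67×10⁻⁸×3.10²)]^(1/4) = 127.99 K.

T₁/T₂ ≈ 0.999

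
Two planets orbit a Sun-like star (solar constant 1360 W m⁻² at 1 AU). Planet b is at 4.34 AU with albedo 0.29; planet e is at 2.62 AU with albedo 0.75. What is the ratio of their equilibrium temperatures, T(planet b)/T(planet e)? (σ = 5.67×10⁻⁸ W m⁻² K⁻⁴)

T_eq = [S₀(1−A)/(4σd²)]^(1/4), so T ∝ (1−A)^(1/4) / √d.
T₁ = [1360×0.71/(4×5.67×10⁻⁸×4.34²)]^(1/4) = 122.62 K.
T₂ = [1360×0.25/(4×5.67×10⁻⁸×2.62²)]^(1/4) = 121.56 K.

T₁/T₂ ≈ 1.009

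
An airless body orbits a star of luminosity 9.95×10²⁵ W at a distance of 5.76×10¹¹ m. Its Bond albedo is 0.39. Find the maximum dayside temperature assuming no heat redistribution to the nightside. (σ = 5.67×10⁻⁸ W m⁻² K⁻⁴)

Flux: S = L/(4πd²) = 9.95×10²⁵/(4π×(5.76×10¹¹)²) = 23.9 W m⁻².
With no redistribution each surface element balances locally: S(1−A) = σT⁴.
T = [23.9 × 0.61 / 5.67×10⁻⁸]^(1/4) = (2.57×10⁸)^(1/4) = 127 K.

T_ss ≈ 127 K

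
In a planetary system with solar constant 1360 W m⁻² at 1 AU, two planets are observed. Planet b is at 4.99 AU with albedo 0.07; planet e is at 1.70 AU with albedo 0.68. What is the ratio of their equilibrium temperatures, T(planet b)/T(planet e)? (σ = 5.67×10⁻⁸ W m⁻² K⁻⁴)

T₁/T₂ ≈ 0.762

T_eq = [S₀(1−A)/(4σd²)]^(1/4), so T ∝ (1−A)^(1/4) / √d.
T₁ = [1360×0.93/(4×5.67×10⁻⁸×4.99²)]^(1/4) = 122.33 K.
T₂ = [1360×0.32/(4×5.67×10⁻⁸×1.70²)]^(1/4) = 160.52 K.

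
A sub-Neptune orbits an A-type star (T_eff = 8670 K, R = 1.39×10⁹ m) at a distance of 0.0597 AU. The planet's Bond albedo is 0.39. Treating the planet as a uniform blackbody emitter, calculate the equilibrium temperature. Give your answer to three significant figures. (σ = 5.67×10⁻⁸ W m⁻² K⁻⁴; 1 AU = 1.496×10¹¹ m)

T_eq ≈ 2140 K

d = 0.0597 AU = 8.93×10⁹ m.
L = 4πR_⋆²σT_⋆⁴ = 4π(1.39×10⁹)² × 5.67×10⁻⁸ × (8670)⁴ = 7.78×10²⁷ W.
S = L/(4πd²) = 7.76×10⁶ W m⁻².
Energy balance: absorbed = emitted ⇒ πR²·S(1−A) = 4πR²·σT_eq⁴, so T_eq⁴ = S(1−A)/(4σ).
T_eq = [7.76×10⁶ × 0.61 / (4 × 5.67×10⁻⁸)]^(1/4) = (2.09×10¹³)^(1/4) = 2140 K.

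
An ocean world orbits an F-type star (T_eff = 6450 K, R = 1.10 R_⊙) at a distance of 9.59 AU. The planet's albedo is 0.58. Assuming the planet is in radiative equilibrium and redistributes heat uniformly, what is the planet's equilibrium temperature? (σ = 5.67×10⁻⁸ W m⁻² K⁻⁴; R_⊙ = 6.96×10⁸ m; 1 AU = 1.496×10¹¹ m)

T_eq ≈ 84.8 K

R_⋆ = 1.10 × 6.96×10⁸ = 7.66×10⁸ m.
d = 9.59 AU = 1.43×10¹² m.
L = 4πR_⋆²σT_⋆⁴ = 4π(7.66×10⁸)² × 5.67×10⁻⁸ × (6450)⁴ = 7.23×10²⁶ W.
S = L/(4πd²) = 27.9 W m⁻².
Energy balance: absorbed = emitted ⇒ πR²·S(1−A) = 4πR²·σT_eq⁴, so T_eq⁴ = S(1−A)/(4σ).
T_eq = [27.9 × 0.42 / (4 × 5.67×10⁻⁸)]^(1/4) = (5.18×10⁷)^(1/4) = 84.8 K.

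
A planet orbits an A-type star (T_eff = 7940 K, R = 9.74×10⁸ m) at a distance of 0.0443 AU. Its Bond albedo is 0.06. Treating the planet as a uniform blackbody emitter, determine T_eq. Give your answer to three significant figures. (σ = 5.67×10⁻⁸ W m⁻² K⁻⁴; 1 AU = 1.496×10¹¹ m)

d = 0.0443 AU = 6.63×10⁹ m.
L = 4πR_⋆²σT_⋆⁴ = 4π(9.74×10⁸)² × 5.67×10⁻⁸ × (7940)⁴ = 2.69×10²⁷ W.
S = L/(4πd²) = 4.87×10⁶ W m⁻².
Energy balance: absorbed = emitted ⇒ πR²·S(1−A) = 4πR²·σT_eq⁴, so T_eq⁴ = S(1−A)/(4σ).
T_eq = [4.87×10⁶ × 0.94 / (4 × 5.67×10⁻⁸)]^(1/4) = (2.02×10¹³)^(1/4) = 2120 K.

T_eq ≈ 2120 K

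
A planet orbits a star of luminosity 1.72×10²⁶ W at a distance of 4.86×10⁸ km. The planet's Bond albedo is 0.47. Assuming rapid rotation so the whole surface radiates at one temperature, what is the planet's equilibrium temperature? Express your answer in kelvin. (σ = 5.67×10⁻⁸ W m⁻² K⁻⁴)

d = 4.86×10⁸ km = 4.86×10¹¹ m.
Flux: S = L/(4πd²) = 1.72×10²⁶/(4π×(4.86×10¹¹)²) = 57.9 W m⁻².
Energy balance: absorbed = emitted ⇒ πR²·S(1−A) = 4πR²·σT_eq⁴, so T_eq⁴ = S(1−A)/(4σ).
T_eq = [57.9 × 0.53 / (4 × 5.67×10⁻⁸)]^(1/4) = (1.35×10⁸)^(1/4) = 108 K.

T_eq ≈ 108 K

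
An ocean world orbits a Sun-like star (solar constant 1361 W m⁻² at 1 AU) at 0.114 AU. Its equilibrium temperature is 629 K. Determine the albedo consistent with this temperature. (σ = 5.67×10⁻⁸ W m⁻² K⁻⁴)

Flux at 0.114 AU: S = 1361/0.114² = 1.05×10⁵ W m⁻².
From T_eq⁴ = S(1−A)/(4σ): 1−A = 4σT_eq⁴/S.
1−A = 4 × 5.67×10⁻⁸ × (629)⁴ / 1.05×10⁵ = 0.339.

A ≈ 0.66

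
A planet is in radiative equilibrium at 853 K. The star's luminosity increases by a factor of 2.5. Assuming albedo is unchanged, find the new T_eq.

T_eq ≈ 1070 K

T_eq ∝ L^(1/4) · d^(−1/2).
T′ = 853 × 2.5^(1/4) = 1070 K.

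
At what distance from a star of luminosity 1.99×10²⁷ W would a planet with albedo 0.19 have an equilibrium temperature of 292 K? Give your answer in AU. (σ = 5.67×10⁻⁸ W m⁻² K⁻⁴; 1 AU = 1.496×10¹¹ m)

From T_eq⁴ = L(1−A)/(16πσd²): d = √[L(1−A)/(16πσT_eq⁴)].
d = √[1.99×10²⁷ × 0.81 / (16π × 5.67×10⁻⁸ × (292)⁴)] = 2.79×10¹¹ m = 1.86 AU.

d ≈ 1.86 AU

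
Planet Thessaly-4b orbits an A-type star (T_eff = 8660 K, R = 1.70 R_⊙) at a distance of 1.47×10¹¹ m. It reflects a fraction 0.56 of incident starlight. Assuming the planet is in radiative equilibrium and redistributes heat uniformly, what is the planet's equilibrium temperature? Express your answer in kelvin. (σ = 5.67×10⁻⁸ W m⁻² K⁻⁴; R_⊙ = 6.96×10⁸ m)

T_eq ≈ 447 K

R_⋆ = 1.70 × 6.96×10⁸ = 1.18×10⁹ m.
L = 4πR_⋆²σT_⋆⁴ = 4π(1.18×10⁹)² × 5.67×10⁻⁸ × (8660)⁴ = 5.61×10²⁷ W.
S = L/(4πd²) = 2.07×10⁴ W m⁻².
Energy balance: absorbed = emitted ⇒ πR²·S(1−A) = 4πR²·σT_eq⁴, so T_eq⁴ = S(1−A)/(4σ).
T_eq = [2.07×10⁴ × 0.44 / (4 × 5.67×10⁻⁸)]^(1/4) = (4.01×10¹⁰)^(1/4) = 447 K.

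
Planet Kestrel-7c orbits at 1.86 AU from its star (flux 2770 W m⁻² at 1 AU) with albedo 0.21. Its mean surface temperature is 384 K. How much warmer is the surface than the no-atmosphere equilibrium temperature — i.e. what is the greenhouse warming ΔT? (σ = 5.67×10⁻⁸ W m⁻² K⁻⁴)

S = 2770/1.86² = 800.7 W m⁻².
T_eq = [S(1−A)/(4σ)]^(1/4) = [800.7×0.79/(4×5.67×10⁻⁸)]^(1/4) = 229.8 K.
ΔT = T_surf − T_eq = 384 − 229.8.

ΔT ≈ 154.2 K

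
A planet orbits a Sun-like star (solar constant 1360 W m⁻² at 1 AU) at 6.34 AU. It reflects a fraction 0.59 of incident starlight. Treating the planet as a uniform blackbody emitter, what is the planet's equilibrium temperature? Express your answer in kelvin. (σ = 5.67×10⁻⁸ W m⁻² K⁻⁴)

T_eq ≈ 88.4 K

Flux at 6.34 AU: S = 1360/6.34² = 33.8 W m⁻².
Energy balance: absorbed = emitted ⇒ πR²·S(1−A) = 4πR²·σT_eq⁴, so T_eq⁴ = S(1−A)/(4σ).
T_eq = [33.8 × 0.41 / (4 × 5.67×10⁻⁸)]^(1/4) = (6.12×10⁷)^(1/4) = 88.4 K.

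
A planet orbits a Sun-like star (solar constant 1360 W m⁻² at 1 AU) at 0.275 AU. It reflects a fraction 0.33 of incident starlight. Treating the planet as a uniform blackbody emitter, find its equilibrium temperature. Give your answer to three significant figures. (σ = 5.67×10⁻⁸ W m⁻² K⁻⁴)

Flux at 0.275 AU: S = 1360/0.275² = 1.80×10⁴ W m⁻².
Energy balance: absorbed = emitted ⇒ πR²·S(1−A) = 4πR²·σT_eq⁴, so T_eq⁴ = S(1−A)/(4σ).
T_eq = [1.80×10⁴ × 0.67 / (4 × 5.67×10⁻⁸)]^(1/4) = (5.31×10¹⁰)^(1/4) = 480 K.

T_eq ≈ 480 K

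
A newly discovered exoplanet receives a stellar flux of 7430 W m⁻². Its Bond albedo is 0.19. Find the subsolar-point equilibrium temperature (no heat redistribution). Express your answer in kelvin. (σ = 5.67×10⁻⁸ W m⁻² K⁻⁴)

T_ss ≈ 571 K

At the subsolar point the surface absorbs S(1−A) and emits σT⁴ per unit area — no factor of 4, since only the local patch is in balance.
T = [7430 × 0.81 / 5.67×10⁻⁸]^(1/4) = (1.06×10¹¹)^(1/4) = 571 K.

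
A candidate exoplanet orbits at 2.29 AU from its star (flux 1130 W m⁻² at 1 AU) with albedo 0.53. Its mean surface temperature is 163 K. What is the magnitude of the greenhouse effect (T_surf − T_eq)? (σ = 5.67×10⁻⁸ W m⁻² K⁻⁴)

ΔT ≈ 17.6 K

S = 1130/2.29² = 215.5 W m⁻².
T_eq = [S(1−A)/(4σ)]^(1/4) = [215.5×0.47/(4×5.67×10⁻⁸)]^(1/4) = 145.4 K.
ΔT = T_surf − T_eq = 163 − 145.4.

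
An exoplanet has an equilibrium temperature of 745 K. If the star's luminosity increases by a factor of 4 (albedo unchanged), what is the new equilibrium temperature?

T_eq ≈ 1050 K

T_eq ∝ L^(1/4) · d^(−1/2).
T′ = 745 × 4^(1/4) = 1050 K.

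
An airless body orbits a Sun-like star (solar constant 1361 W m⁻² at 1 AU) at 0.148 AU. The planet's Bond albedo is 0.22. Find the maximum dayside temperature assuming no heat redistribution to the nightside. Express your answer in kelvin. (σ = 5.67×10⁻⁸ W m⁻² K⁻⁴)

Flux at 0.148 AU: S = 1361/0.148² = 6.21×10⁴ W m⁻².
With no redistribution each surface element balances locally: S(1−A) = σT⁴.
T = [6.21×10⁴ × 0.78 / 5.67×10⁻⁸]^(1/4) = (8.55×10¹¹)^(1/4) = 962 K.

T_ss ≈ 962 K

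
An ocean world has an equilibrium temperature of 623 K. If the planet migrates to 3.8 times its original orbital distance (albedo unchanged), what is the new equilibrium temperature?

T_eq ≈ 320 K

T_eq ∝ L^(1/4) · d^(−1/2).
T′ = 623 / 3.8^(1/2) = 320 K.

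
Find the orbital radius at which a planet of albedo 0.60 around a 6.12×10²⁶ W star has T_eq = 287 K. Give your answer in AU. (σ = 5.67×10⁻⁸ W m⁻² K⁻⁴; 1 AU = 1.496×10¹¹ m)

From T_eq⁴ = L(1−A)/(16πσd²): d = √[L(1−A)/(16πσT_eq⁴)].
d = √[6.12×10²⁶ × 0.40 / (16π × 5.67×10⁻⁸ × (287)⁴)] = 1.13×10¹¹ m = 0.752 AU.

d ≈ 0.752 AU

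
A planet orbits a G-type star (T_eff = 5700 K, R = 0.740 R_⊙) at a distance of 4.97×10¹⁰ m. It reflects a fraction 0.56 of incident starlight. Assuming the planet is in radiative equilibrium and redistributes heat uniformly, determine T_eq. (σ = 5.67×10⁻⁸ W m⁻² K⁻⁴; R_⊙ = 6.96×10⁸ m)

R_⋆ = 0.740 × 6.96×10⁸ = 5.15×10⁸ m.
L = 4πR_⋆²σT_⋆⁴ = 4π(5.15×10⁸)² × 5.67×10⁻⁸ × (5700)⁴ = 2.00×10²⁶ W.
S = L/(4πd²) = 6430 W m⁻².
Energy balance: absorbed = emitted ⇒ πR²·S(1−A) = 4πR²·σT_eq⁴, so T_eq⁴ = S(1−A)/(4σ).
T_eq = [6430 × 0.44 / (4 × 5.67×10⁻⁸)]^(1/4) = (1.25×10¹⁰)^(1/4) = 334 K.

T_eq ≈ 334 K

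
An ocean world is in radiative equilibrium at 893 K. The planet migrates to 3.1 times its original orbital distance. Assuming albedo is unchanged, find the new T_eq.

T_eq ≈ 507 K

T_eq ∝ L^(1/4) · d^(−1/2).
T′ = 893 / 3.1^(1/2) = 507 K.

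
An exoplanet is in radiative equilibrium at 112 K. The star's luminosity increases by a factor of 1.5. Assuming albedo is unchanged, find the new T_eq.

T_eq ∝ L^(1/4) · d^(−1/2).
T′ = 112 × 1.5^(1/4) = 124 K.

T_eq ≈ 124 K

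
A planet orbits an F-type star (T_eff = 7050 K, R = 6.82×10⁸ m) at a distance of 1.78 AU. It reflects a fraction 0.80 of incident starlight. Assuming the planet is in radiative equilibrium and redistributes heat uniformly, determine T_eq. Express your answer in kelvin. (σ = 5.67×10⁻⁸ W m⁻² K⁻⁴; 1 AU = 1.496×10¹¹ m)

T_eq ≈ 169 K

d = 1.78 AU = 2.66×10¹¹ m.
L = 4πR_⋆²σT_⋆⁴ = 4π(6.82×10⁸)² × 5.67×10⁻⁸ × (7050)⁴ = 8.19×10²⁶ W.
S = L/(4πd²) = 919 W m⁻².
Energy balance: absorbed = emitted ⇒ πR²·S(1−A) = 4πR²·σT_eq⁴, so T_eq⁴ = S(1−A)/(4σ).
T_eq = [919 × 0.20 / (4 × 5.67×10⁻⁸)]^(1/4) = (8.10×10⁸)^(1/4) = 169 K.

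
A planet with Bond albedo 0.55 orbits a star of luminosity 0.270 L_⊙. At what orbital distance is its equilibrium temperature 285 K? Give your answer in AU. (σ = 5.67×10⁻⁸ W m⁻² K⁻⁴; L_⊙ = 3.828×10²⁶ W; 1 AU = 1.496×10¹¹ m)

d ≈ 0.332 AU

L = 0.270 × 3.828×10²⁶ = 1.03×10²⁶ W.
From T_eq⁴ = L(1−A)/(16πσd²): d = √[L(1−A)/(16πσT_eq⁴)].
d = √[1.03×10²⁶ × 0.45 / (16π × 5.67×10⁻⁸ × (285)⁴)] = 4.97×10¹⁰ m = 0.332 AU.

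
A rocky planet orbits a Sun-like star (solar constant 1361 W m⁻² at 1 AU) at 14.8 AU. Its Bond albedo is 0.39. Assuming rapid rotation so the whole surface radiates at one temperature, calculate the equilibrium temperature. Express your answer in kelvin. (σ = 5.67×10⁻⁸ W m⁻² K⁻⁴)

T_eq ≈ 63.9 K

Flux at 14.8 AU: S = 1361/14.8² = 6.21 W m⁻².
Energy balance: absorbed = emitted ⇒ πR²·S(1−A) = 4πR²·σT_eq⁴, so T_eq⁴ = S(1−A)/(4σ).
T_eq = [6.21 × 0.61 / (4 × 5.67×10⁻⁸)]^(1/4) = (1.67×10⁷)^(1/4) = 63.9 K.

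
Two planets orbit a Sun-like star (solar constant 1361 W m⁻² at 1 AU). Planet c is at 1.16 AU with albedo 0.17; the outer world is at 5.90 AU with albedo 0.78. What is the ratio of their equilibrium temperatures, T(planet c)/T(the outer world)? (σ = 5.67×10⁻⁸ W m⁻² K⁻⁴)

T₁/T₂ ≈ 3.143

T_eq = [S₀(1−A)/(4σd²)]^(1/4), so T ∝ (1−A)^(1/4) / √d.
T₁ = [1361×0.83/(4×5.67×10⁻⁸×1.16²)]^(1/4) = 246.66 K.
T₂ = [1361×0.22/(4×5.67×10⁻⁸×5.90²)]^(1/4) = 78.48 K.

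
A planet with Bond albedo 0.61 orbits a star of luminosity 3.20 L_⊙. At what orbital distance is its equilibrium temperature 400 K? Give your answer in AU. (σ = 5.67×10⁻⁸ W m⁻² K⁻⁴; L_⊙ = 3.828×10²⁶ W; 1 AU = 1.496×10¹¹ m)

L = 3.20 × 3.828×10²⁶ = 1.22×10²⁷ W.
From T_eq⁴ = L(1−A)/(16πσd²): d = √[L(1−A)/(16πσT_eq⁴)].
d = √[1.22×10²⁷ × 0.39 / (16π × 5.67×10⁻⁸ × (400)⁴)] = 8.09×10¹⁰ m = 0.541 AU.

d ≈ 0.541 AU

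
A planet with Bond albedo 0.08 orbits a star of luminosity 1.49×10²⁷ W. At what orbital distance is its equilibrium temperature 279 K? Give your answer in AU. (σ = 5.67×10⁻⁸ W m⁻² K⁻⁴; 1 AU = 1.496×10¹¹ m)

From T_eq⁴ = L(1−A)/(16πσd²): d = √[L(1−A)/(16πσT_eq⁴)].
d = √[1.49×10²⁷ × 0.92 / (16π × 5.67×10⁻⁸ × (279)⁴)] = 2.82×10¹¹ m = 1.88 AU.

d ≈ 1.88 AU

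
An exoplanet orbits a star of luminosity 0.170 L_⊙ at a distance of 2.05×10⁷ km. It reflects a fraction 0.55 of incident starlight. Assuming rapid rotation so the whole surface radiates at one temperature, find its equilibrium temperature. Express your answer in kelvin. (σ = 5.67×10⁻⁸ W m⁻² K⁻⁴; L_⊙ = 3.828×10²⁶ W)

T_eq ≈ 395 K

d = 2.05×10⁷ km = 2.05×10¹⁰ m.
L = 0.170 × 3.828×10²⁶ = 6.51×10²⁵ W.
Flux: S = L/(4πd²) = 6.51×10²⁵/(4π×(2.05×10¹⁰)²) = 1.23×10⁴ W m⁻².
Energy balance: absorbed = emitted ⇒ πR²·S(1−A) = 4πR²·σT_eq⁴, so T_eq⁴ = S(1−A)/(4σ).
T_eq = [1.23×10⁴ × 0.45 / (4 × 5.67×10⁻⁸)]^(1/4) = (2.44×10¹⁰)^(1/4) = 395 K.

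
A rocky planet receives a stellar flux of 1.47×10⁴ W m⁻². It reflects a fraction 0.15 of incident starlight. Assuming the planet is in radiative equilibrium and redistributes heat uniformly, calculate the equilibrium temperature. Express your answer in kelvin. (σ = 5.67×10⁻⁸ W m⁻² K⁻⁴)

T_eq ≈ 484 K

Energy balance: absorbed = emitted ⇒ πR²·S(1−A) = 4πR²·σT_eq⁴, so T_eq⁴ = S(1−A)/(4σ).
T_eq = [1.47×10⁴ × 0.85 / (4 × 5.67×10⁻⁸)]^(1/4) = (5.51×10¹⁰)^(1/4) = 484 K.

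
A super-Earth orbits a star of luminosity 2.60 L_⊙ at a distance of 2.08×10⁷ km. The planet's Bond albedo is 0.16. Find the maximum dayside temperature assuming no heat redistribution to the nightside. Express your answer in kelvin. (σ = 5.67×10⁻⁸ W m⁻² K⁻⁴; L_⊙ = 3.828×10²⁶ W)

T_ss ≈ 1280 K

d = 2.08×10⁷ km = 2.08×10¹⁰ m.
L = 2.60 × 3.828×10²⁶ = 9.95×10²⁶ W.
Flux: S = L/(4πd²) = 9.95×10²⁶/(4π×(2.08×10¹⁰)²) = 1.83×10⁵ W m⁻².
With no redistribution each surface element balances locally: S(1−A) = σT⁴.
T = [1.83×10⁵ × 0.84 / 5.67×10⁻⁸]^(1/4) = (2.71×10¹²)^(1/4) = 1280 K.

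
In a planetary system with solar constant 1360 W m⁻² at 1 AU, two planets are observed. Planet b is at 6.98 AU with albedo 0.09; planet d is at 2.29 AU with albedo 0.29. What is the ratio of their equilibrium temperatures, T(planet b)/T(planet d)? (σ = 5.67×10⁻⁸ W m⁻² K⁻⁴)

T₁/T₂ ≈ 0.609

T_eq = [S₀(1−A)/(4σd²)]^(1/4), so T ∝ (1−A)^(1/4) / √d.
T₁ = [1360×0.91/(4×5.67×10⁻⁸×6.98²)]^(1/4) = 102.87 K.
T₂ = [1360×0.71/(4×5.67×10⁻⁸×2.29²)]^(1/4) = 168.80 K.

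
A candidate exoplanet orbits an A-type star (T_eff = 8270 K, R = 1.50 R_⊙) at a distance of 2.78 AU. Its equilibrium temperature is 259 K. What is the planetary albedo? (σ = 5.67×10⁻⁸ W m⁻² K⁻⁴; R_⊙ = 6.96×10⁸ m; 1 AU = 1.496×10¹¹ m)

R_⋆ = 1.50 × 6.96×10⁸ = 1.04×10⁹ m.
d = 2.78 AU = 4.16×10¹¹ m.
L = 4πR_⋆²σT_⋆⁴ = 4π(1.04×10⁹)² × 5.67×10⁻⁸ × (8270)⁴ = 3.63×10²⁷ W.
S = L/(4πd²) = 1670 W m⁻².
From T_eq⁴ = S(1−A)/(4σ): 1−A = 4σT_eq⁴/S.
1−A = 4 × 5.67×10⁻⁸ × (259)⁴ / 1670 = 0.611.

A ≈ 0.39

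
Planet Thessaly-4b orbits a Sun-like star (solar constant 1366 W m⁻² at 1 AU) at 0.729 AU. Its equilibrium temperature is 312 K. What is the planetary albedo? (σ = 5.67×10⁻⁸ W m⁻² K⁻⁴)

A ≈ 0.16

Flux at 0.729 AU: S = 1366/0.729² = 2570 W m⁻².
From T_eq⁴ = S(1−A)/(4σ): 1−A = 4σT_eq⁴/S.
1−A = 4 × 5.67×10⁻⁸ × (312)⁴ / 2570 = 0.836.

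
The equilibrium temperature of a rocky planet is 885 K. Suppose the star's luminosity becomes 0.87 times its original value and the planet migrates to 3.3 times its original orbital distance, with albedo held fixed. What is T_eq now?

T_eq ≈ 471 K

T_eq ∝ L^(1/4) · d^(−1/2).
T′ = 885 × 0.87^(1/4) / 3.3^(1/2) = 471 K.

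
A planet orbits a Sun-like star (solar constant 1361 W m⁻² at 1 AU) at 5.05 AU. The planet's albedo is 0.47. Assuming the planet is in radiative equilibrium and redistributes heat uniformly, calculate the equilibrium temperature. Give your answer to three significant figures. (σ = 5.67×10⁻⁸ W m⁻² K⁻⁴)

T_eq ≈ 106 K

Flux at 5.05 AU: S = 1361/5.05² = 53.4 W m⁻².
Energy balance: absorbed = emitted ⇒ πR²·S(1−A) = 4πR²·σT_eq⁴, so T_eq⁴ = S(1−A)/(4σ).
T_eq = [53.4 × 0.53 / (4 × 5.67×10⁻⁸)]^(1/4) = (1.25×10⁸)^(1/4) = 106 K.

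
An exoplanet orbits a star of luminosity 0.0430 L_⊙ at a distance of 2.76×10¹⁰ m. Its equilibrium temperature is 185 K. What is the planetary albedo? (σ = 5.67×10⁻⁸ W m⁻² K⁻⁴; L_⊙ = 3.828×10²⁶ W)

A ≈ 0.85

L = 0.0430 × 3.828×10²⁶ = 1.65×10²⁵ W.
Flux: S = L/(4πd²) = 1.65×10²⁵/(4π×(2.76×10¹⁰)²) = 1720 W m⁻².
From T_eq⁴ = S(1−A)/(4σ): 1−A = 4σT_eq⁴/S.
1−A = 4 × 5.67×10⁻⁸ × (185)⁴ / 1720 = 0.154.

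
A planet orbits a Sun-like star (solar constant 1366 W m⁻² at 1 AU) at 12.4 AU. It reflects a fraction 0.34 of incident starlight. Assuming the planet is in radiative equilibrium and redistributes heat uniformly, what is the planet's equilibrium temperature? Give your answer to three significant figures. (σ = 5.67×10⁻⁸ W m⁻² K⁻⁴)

T_eq ≈ 71.3 K

Flux at 12.4 AU: S = 1366/12.4² = 8.88 W m⁻².
Energy balance: absorbed = emitted ⇒ πR²·S(1−A) = 4πR²·σT_eq⁴, so T_eq⁴ = S(1−A)/(4σ).
T_eq = [8.88 × 0.66 / (4 × 5.67×10⁻⁸)]^(1/4) = (2.59×10⁷)^(1/4) = 71.3 K.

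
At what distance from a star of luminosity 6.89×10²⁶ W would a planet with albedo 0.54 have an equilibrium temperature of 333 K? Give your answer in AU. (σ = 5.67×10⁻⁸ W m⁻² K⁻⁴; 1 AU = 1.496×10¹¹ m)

From T_eq⁴ = L(1−A)/(16πσd²): d = √[L(1−A)/(16πσT_eq⁴)].
d = √[6.89×10²⁶ × 0.46 / (16π × 5.67×10⁻⁸ × (333)⁴)] = 9.51×10¹⁰ m = 0.636 AU.

d ≈ 0.636 AU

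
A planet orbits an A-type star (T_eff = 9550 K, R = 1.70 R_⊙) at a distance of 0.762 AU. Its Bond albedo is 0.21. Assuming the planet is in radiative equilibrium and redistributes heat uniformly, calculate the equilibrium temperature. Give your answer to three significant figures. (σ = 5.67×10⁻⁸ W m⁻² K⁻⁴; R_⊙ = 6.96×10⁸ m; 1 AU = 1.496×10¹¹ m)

R_⋆ = 1.70 × 6.96×10⁸ = 1.18×10⁹ m.
d = 0.762 AU = 1.14×10¹¹ m.
L = 4πR_⋆²σT_⋆⁴ = 4π(1.18×10⁹)² × 5.67×10⁻⁸ × (9550)⁴ = 8.30×10²⁷ W.
S = L/(4πd²) = 5.08×10⁴ W m⁻².
Energy balance: absorbed = emitted ⇒ πR²·S(1−A) = 4πR²·σT_eq⁴, so T_eq⁴ = S(1−A)/(4σ).
T_eq = [5.08×10⁴ × 0.79 / (4 × 5.67×10⁻⁸)]^(1/4) = (1.77×10¹¹)^(1/4) = 649 K.

T_eq ≈ 649 K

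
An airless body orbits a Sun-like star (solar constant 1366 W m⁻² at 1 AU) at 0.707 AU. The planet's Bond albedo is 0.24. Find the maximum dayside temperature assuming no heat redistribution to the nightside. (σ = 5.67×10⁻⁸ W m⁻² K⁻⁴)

T_ss ≈ 437 K

Flux at 0.707 AU: S = 1366/0.707² = 2730 W m⁻².
With no redistribution each surface element balances locally: S(1−A) = σT⁴.
T = [2730 × 0.76 / 5.67×10⁻⁸]^(1/4) = (3.66×10¹⁰)^(1/4) = 437 K.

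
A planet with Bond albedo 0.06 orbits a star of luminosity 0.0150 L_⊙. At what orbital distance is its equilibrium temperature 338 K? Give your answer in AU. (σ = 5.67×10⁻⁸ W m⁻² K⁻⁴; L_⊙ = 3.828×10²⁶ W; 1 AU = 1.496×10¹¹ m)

d ≈ 0.0805 AU

L = 0.0150 × 3.828×10²⁶ = 5.74×10²⁴ W.
From T_eq⁴ = L(1−A)/(16πσd²): d = √[L(1−A)/(16πσT_eq⁴)].
d = √[5.74×10²⁴ × 0.94 / (16π × 5.67×10⁻⁸ × (338)⁴)] = 1.20×10¹⁰ m = 0.0805 AU.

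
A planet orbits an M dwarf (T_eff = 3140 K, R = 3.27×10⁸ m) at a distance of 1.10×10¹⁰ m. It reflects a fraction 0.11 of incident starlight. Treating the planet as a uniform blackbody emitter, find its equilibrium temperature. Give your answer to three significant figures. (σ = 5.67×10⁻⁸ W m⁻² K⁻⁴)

L = 4πR_⋆²σT_⋆⁴ = 4π(3.27×10⁸)² × 5.67×10⁻⁸ × (3140)⁴ = 7.41×10²⁴ W.
S = L/(4πd²) = 4870 W m⁻².
Energy balance: absorbed = emitted ⇒ πR²·S(1−A) = 4πR²·σT_eq⁴, so T_eq⁴ = S(1−A)/(4σ).
T_eq = [4870 × 0.89 / (4 × 5.67×10⁻⁸)]^(1/4) = (1.91×10¹⁰)^(1/4) = 372 K.

T_eq ≈ 372 K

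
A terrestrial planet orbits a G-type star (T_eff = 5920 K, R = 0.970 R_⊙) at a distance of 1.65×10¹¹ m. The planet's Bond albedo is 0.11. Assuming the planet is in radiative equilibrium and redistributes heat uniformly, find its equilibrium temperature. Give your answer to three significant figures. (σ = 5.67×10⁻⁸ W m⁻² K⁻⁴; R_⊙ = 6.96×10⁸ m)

R_⋆ = 0.970 × 6.96×10⁸ = 6.75×10⁸ m.
L = 4πR_⋆²σT_⋆⁴ = 4π(6.75×10⁸)² × 5.67×10⁻⁸ × (5920)⁴ = 3.99×10²⁶ W.
S = L/(4πd²) = 1170 W m⁻².
Energy balance: absorbed = emitted ⇒ πR²·S(1−A) = 4πR²·σT_eq⁴, so T_eq⁴ = S(1−A)/(4σ).
T_eq = [1170 × 0.89 / (4 × 5.67×10⁻⁸)]^(1/4) = (4.58×10⁹)^(1/4) = 260 K.

T_eq ≈ 260 K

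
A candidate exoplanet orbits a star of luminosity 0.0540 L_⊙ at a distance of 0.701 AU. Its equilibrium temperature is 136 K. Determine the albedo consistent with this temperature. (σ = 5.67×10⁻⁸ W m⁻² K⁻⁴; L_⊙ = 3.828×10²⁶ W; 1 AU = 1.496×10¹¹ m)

A ≈ 0.48

d = 0.701 AU = 1.05×10¹¹ m.
L = 0.0540 × 3.828×10²⁶ = 2.07×10²⁵ W.
Flux: S = L/(4πd²) = 2.07×10²⁵/(4π×(1.05×10¹¹)²) = 150 W m⁻².
From T_eq⁴ = S(1−A)/(4σ): 1−A = 4σT_eq⁴/S.
1−A = 4 × 5.67×10⁻⁸ × (136)⁴ / 150 = 0.519.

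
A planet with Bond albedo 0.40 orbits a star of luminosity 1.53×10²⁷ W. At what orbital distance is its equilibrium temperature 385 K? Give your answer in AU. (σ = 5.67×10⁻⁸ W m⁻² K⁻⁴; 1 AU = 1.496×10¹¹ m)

d ≈ 0.809 AU

From T_eq⁴ = L(1−A)/(16πσd²): d = √[L(1−A)/(16πσT_eq⁴)].
d = √[1.53×10²⁷ × 0.60 / (16π × 5.67×10⁻⁸ × (385)⁴)] = 1.21×10¹¹ m = 0.809 AU.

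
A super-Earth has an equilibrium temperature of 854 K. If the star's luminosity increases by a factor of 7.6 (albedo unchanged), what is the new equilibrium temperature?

T_eq ∝ L^(1/4) · d^(−1/2).
T′ = 854 × 7.6^(1/4) = 1420 K.

T_eq ≈ 1420 K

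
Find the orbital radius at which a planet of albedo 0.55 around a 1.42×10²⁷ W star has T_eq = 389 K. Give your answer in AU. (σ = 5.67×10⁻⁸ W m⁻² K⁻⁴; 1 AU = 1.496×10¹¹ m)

d ≈ 0.661 AU

From T_eq⁴ = L(1−A)/(16πσd²): d = √[L(1−A)/(16πσT_eq⁴)].
d = √[1.42×10²⁷ × 0.45 / (16π × 5.67×10⁻⁸ × (389)⁴)] = 9.90×10¹⁰ m = 0.661 AU.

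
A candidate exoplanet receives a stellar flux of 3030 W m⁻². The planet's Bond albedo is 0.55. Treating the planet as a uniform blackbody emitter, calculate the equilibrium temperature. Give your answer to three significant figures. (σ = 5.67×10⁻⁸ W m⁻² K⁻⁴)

Energy balance: absorbed = emitted ⇒ πR²·S(1−A) = 4πR²·σT_eq⁴, so T_eq⁴ = S(1−A)/(4σ).
T_eq = [3030 × 0.45 / (4 × 5.67×10⁻⁸)]^(1/4) = (6.01×10⁹)^(1/4) = 278 K.

T_eq ≈ 278 K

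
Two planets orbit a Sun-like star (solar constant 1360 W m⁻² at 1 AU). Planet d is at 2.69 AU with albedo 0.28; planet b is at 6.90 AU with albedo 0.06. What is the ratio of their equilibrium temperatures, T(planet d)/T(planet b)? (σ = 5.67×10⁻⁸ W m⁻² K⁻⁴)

T₁/T₂ ≈ 1.498

T_eq = [S₀(1−A)/(4σd²)]^(1/4), so T ∝ (1−A)^(1/4) / √d.
T₁ = [1360×0.72/(4×5.67×10⁻⁸×2.69²)]^(1/4) = 156.29 K.
T₂ = [1360×0.94/(4×5.67×10⁻⁸×6.90²)]^(1/4) = 104.31 K.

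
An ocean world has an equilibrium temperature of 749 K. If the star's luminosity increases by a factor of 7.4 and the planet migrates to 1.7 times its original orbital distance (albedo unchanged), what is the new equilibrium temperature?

T_eq ≈ 947 K

T_eq ∝ L^(1/4) · d^(−1/2).
T′ = 749 × 7.4^(1/4) / 1.7^(1/2) = 947 K.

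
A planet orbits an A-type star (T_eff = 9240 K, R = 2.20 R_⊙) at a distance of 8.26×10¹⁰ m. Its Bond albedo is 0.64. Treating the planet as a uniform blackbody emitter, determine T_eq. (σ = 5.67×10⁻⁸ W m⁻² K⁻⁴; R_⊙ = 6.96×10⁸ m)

R_⋆ = 2.20 × 6.96×10⁸ = 1.53×10⁹ m.
L = 4πR_⋆²σT_⋆⁴ = 4π(1.53×10⁹)² × 5.67×10⁻⁸ × (9240)⁴ = 1.22×10²⁸ W.
S = L/(4πd²) = 1.42×10⁵ W m⁻².
Energy balance: absorbed = emitted ⇒ πR²·S(1−A) = 4πR²·σT_eq⁴, so T_eq⁴ = S(1−A)/(4σ).
T_eq = [1.42×10⁵ × 0.36 / (4 × 5.67×10⁻⁸)]^(1/4) = (2.25×10¹¹)^(1/4) = 689 K.

T_eq ≈ 689 K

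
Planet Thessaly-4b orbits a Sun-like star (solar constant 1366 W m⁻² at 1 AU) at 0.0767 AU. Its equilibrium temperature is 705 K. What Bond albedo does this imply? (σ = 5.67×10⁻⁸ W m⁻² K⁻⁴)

A ≈ 0.76

Flux at 0.0767 AU: S = 1366/0.0767² = 2.32×10⁵ W m⁻².
From T_eq⁴ = S(1−A)/(4σ): 1−A = 4σT_eq⁴/S.
1−A = 4 × 5.67×10⁻⁸ × (705)⁴ / 2.32×10⁵ = 0.241.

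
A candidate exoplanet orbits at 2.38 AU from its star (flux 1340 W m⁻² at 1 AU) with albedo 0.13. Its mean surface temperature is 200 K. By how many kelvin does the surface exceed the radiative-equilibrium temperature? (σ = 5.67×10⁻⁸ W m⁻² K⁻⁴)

ΔT ≈ 26.4 K

S = 1340/2.38² = 236.6 W m⁻².
T_eq = [S(1−A)/(4σ)]^(1/4) = [236.6×0.87/(4×5.67×10⁻⁸)]^(1/4) = 173.6 K.
ΔT = T_surf − T_eq = 200 − 173.6.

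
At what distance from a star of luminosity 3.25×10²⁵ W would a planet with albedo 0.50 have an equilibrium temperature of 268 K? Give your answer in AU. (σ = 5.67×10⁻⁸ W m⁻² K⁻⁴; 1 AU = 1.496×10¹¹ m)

d ≈ 0.222 AU

From T_eq⁴ = L(1−A)/(16πσd²): d = √[L(1−A)/(16πσT_eq⁴)].
d = √[3.25×10²⁵ × 0.50 / (16π × 5.67×10⁻⁸ × (268)⁴)] = 3.32×10¹⁰ m = 0.222 AU.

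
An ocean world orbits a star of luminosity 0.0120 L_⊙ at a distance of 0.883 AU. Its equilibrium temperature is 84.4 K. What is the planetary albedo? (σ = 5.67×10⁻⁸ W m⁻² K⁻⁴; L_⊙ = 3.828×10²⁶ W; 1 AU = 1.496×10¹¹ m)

d = 0.883 AU = 1.32×10¹¹ m.
L = 0.0120 × 3.828×10²⁶ = 4.59×10²⁴ W.
Flux: S = L/(4πd²) = 4.59×10²⁴/(4π×(1.32×10¹¹)²) = 20.9 W m⁻².
From T_eq⁴ = S(1−A)/(4σ): 1−A = 4σT_eq⁴/S.
1−A = 4 × 5.67×10⁻⁸ × (84.4)⁴ / 20.9 = 0.549.

A ≈ 0.45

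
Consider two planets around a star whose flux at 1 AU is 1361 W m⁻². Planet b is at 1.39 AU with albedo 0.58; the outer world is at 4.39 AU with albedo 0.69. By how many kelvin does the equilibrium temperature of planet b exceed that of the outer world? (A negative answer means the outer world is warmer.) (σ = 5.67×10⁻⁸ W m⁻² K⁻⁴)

ΔT ≈ 90.9 K

T_eq = [S₀(1−A)/(4σd²)]^(1/4), so T ∝ (1−A)^(1/4) / √d.
T₁ = [1361×0.42/(4×5.67×10⁻⁸×1.39²)]^(1/4) = 190.05 K.
T₂ = [1361×0.31/(4×5.67×10⁻⁸×4.39²)]^(1/4) = 99.12 K.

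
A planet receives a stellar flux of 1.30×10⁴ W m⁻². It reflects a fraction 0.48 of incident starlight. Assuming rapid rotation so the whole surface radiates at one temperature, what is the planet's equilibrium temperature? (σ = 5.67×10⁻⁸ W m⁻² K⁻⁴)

Energy balance: absorbed = emitted ⇒ πR²·S(1−A) = 4πR²·σT_eq⁴, so T_eq⁴ = S(1−A)/(4σ).
T_eq = [1.30×10⁴ × 0.52 / (4 × 5.67×10⁻⁸)]^(1/4) = (2.98×10¹⁰)^(1/4) = 416 K.

T_eq ≈ 416 K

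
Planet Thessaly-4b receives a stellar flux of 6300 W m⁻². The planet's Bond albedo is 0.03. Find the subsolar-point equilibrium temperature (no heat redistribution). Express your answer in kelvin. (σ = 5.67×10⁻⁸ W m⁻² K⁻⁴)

T_ss ≈ 573 K

At the subsolar point the surface absorbs S(1−A) and emits σT⁴ per unit area — no factor of 4, since only the local patch is in balance.
T = [6300 × 0.97 / 5.67×10⁻⁸]^(1/4) = (1.08×10¹¹)^(1/4) = 573 K.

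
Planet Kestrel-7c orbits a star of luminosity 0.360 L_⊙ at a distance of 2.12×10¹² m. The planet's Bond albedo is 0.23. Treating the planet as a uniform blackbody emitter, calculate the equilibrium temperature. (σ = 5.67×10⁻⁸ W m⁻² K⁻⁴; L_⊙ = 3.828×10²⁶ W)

T_eq ≈ 53.6 K

L = 0.360 × 3.828×10²⁶ = 1.38×10²⁶ W.
Flux: S = L/(4πd²) = 1.38×10²⁶/(4π×(2.12×10¹²)²) = 2.44 W m⁻².
Energy balance: absorbed = emitted ⇒ πR²·S(1−A) = 4πR²·σT_eq⁴, so T_eq⁴ = S(1−A)/(4σ).
T_eq = [2.44 × 0.77 / (4 × 5.67×10⁻⁸)]^(1/4) = (8.28×10⁶)^(1/4) = 53.6 K.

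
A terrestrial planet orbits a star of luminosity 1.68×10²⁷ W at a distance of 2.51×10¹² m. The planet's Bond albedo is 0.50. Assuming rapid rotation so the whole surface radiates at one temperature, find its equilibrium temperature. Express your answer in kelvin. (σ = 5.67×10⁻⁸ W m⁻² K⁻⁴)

Flux: S = L/(4πd²) = 1.68×10²⁷/(4π×(2.51×10¹²)²) = 21.2 W m⁻².
Energy balance: absorbed = emitted ⇒ πR²·S(1−A) = 4πR²·σT_eq⁴, so T_eq⁴ = S(1−A)/(4σ).
T_eq = [21.2 × 0.50 / (4 × 5.67×10⁻⁸)]^(1/4) = (4.68×10⁷)^(1/4) = 82.7 K.

T_eq ≈ 82.7 K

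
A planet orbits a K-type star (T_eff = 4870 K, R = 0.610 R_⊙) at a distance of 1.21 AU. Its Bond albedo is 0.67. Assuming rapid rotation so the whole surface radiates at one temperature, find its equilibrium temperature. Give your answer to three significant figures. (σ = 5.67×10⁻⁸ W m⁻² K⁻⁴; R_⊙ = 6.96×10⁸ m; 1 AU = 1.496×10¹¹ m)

R_⋆ = 0.610 × 6.96×10⁸ = 4.25×10⁸ m.
d = 1.21 AU = 1.81×10¹¹ m.
L = 4πR_⋆²σT_⋆⁴ = 4π(4.25×10⁸)² × 5.67×10⁻⁸ × (4870)⁴ = 7.22×10²⁵ W.
S = L/(4πd²) = 175 W m⁻².
Energy balance: absorbed = emitted ⇒ πR²·S(1−A) = 4πR²·σT_eq⁴, so T_eq⁴ = S(1−A)/(4σ).
T_eq = [175 × 0.33 / (4 × 5.67×10⁻⁸)]^(1/4) = (2.55×10⁸)^(1/4) = 126 K.

T_eq ≈ 126 K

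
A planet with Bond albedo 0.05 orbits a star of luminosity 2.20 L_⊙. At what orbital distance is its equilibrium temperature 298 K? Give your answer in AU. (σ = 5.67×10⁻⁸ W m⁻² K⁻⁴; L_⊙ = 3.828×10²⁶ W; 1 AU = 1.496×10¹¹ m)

L = 2.20 × 3.828×10²⁶ = 8.42×10²⁶ W.
From T_eq⁴ = L(1−A)/(16πσd²): d = √[L(1−A)/(16πσT_eq⁴)].
d = √[8.42×10²⁶ × 0.95 / (16π × 5.67×10⁻⁸ × (298)⁴)] = 1.89×10¹¹ m = 1.26 AU.

d ≈ 1.26 AU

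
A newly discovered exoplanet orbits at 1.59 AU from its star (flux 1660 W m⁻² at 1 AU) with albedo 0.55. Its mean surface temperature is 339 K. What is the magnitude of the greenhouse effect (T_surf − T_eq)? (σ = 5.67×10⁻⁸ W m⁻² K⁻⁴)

S = 1660/1.59² = 656.6 W m⁻².
T_eq = [S(1−A)/(4σ)]^(1/4) = [656.6×0.45/(4×5.67×10⁻⁸)]^(1/4) = 190.0 K.
ΔT = T_surf − T_eq = 339 − 190.0.

ΔT ≈ 149.0 K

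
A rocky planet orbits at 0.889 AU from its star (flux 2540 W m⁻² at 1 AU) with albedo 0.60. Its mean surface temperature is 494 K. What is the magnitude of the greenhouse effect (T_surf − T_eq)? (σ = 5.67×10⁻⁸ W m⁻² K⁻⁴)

S = 2540/0.889² = 3214 W m⁻².
T_eq = [S(1−A)/(4σ)]^(1/4) = [3214×0.40/(4×5.67×10⁻⁸)]^(1/4) = 274.4 K.
ΔT = T_surf − T_eq = 494 − 274.4.

ΔT ≈ 219.6 K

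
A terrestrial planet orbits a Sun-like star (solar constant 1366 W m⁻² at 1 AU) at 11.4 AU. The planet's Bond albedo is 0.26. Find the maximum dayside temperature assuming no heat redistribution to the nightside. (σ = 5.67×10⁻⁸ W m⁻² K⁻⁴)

Flux at 11.4 AU: S = 1366/11.4² = 10.5 W m⁻².
With no redistribution each surface element balances locally: S(1−A) = σT⁴.
T = [10.5 × 0.74 / 5.67×10⁻⁸]^(1/4) = (1.37×10⁸)^(1/4) = 108 K.

T_ss ≈ 108 K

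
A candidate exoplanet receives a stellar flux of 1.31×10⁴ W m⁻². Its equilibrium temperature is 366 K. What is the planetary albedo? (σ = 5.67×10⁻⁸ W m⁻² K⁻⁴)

A ≈ 0.69

From T_eq⁴ = S(1−A)/(4σ): 1−A = 4σT_eq⁴/S.
1−A = 4 × 5.67×10⁻⁸ × (366)⁴ / 1.31×10⁴ = 0.311.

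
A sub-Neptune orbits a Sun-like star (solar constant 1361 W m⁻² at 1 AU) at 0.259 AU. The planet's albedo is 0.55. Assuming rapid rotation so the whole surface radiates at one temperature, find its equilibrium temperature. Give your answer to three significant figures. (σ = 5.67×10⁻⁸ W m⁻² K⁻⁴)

T_eq ≈ 448 K

Flux at 0.259 AU: S = 1361/0.259² = 2.03×10⁴ W m⁻².
Energy balance: absorbed = emitted ⇒ πR²·S(1−A) = 4πR²·σT_eq⁴, so T_eq⁴ = S(1−A)/(4σ).
T_eq = [2.03×10⁴ × 0.45 / (4 × 5.67×10⁻⁸)]^(1/4) = (4.03×10¹⁰)^(1/4) = 448 K.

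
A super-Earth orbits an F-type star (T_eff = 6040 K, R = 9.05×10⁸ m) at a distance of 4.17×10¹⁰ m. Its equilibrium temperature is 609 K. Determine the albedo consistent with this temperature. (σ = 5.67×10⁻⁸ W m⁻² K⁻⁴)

A ≈ 0.12

L = 4πR_⋆²σT_⋆⁴ = 4π(9.05×10⁸)² × 5.67×10⁻⁸ × (6040)⁴ = 7.77×10²⁶ W.
S = L/(4πd²) = 3.55×10⁴ W m⁻².
From T_eq⁴ = S(1−A)/(4σ): 1−A = 4σT_eq⁴/S.
1−A = 4 × 5.67×10⁻⁸ × (609)⁴ / 3.55×10⁴ = 0.878.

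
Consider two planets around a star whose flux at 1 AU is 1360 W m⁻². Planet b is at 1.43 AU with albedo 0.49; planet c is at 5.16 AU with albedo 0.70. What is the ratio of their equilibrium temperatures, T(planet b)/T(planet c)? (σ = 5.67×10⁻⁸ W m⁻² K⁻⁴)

T₁/T₂ ≈ 2.169

T_eq = [S₀(1−A)/(4σd²)]^(1/4), so T ∝ (1−A)^(1/4) / √d.
T₁ = [1360×0.51/(4×5.67×10⁻⁸×1.43²)]^(1/4) = 196.65 K.
T₂ = [1360×0.30/(4×5.67×10⁻⁸×5.16²)]^(1/4) = 90.66 K.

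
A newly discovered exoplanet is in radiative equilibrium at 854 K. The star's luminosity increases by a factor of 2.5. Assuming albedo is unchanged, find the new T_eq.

T_eq ≈ 1070 K

T_eq ∝ L^(1/4) · d^(−1/2).
T′ = 854 × 2.5^(1/4) = 1070 K.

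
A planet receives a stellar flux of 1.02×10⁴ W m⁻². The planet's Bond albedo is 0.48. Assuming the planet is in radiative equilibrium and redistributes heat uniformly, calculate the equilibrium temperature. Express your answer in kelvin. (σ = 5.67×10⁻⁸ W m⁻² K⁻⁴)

Energy balance: absorbed = emitted ⇒ πR²·S(1−A) = 4πR²·σT_eq⁴, so T_eq⁴ = S(1−A)/(4σ).
T_eq = [1.02×10⁴ × 0.52 / (4 × 5.67×10⁻⁸)]^(1/4) = (2.34×10¹⁰)^(1/4) = 391 K.

T_eq ≈ 391 K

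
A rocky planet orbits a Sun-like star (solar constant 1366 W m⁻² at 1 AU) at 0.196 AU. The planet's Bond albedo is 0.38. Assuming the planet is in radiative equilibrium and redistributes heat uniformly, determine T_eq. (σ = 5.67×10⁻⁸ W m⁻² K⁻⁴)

T_eq ≈ 558 K

Flux at 0.196 AU: S = 1366/0.196² = 3.56×10⁴ W m⁻².
Energy balance: absorbed = emitted ⇒ πR²·S(1−A) = 4πR²·σT_eq⁴, so T_eq⁴ = S(1−A)/(4σ).
T_eq = [3.56×10⁴ × 0.62 / (4 × 5.67×10⁻⁸)]^(1/4) = (9.72×10¹⁰)^(1/4) = 558 K.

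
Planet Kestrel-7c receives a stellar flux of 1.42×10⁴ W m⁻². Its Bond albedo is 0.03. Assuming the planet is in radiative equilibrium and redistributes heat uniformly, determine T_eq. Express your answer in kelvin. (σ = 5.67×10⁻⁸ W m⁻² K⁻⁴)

T_eq ≈ 496 K

Energy balance: absorbed = emitted ⇒ πR²·S(1−A) = 4πR²·σT_eq⁴, so T_eq⁴ = S(1−A)/(4σ).
T_eq = [1.42×10⁴ × 0.97 / (4 × 5.67×10⁻⁸)]^(1/4) = (6.07×10¹⁰)^(1/4) = 496 K.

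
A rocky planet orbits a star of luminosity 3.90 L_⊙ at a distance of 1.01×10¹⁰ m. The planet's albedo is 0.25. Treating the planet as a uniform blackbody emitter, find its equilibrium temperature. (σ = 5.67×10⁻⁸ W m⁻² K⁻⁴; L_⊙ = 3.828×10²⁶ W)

T_eq ≈ 1400 K

L = 3.90 × 3.828×10²⁶ = 1.49×10²⁷ W.
Flux: S = L/(4πd²) = 1.49×10²⁷/(4π×(1.01×10¹⁰)²) = 1.16×10⁶ W m⁻².
Energy balance: absorbed = emitted ⇒ πR²·S(1−A) = 4πR²·σT_eq⁴, so T_eq⁴ = S(1−A)/(4σ).
T_eq = [1.16×10⁶ × 0.75 / (4 × 5.67×10⁻⁸)]^(1/4) = (3.85×10¹²)^(1/4) = 1400 K.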